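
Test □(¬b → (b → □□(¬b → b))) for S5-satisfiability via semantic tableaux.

1. □(¬b → (b → □□(¬b → b))), u
2. ¬b → (b → □□(¬b → b)), u
3. b → □□(¬b → b), u
4. □□(¬b → b), u
5. □(¬b → b), u
6. ¬b → b, u
7. b, u
Accessibility: uRu

Yes, satisfiable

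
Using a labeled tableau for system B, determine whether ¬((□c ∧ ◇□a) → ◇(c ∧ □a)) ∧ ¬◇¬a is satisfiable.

Unsatisfiable

1. ¬((□c ∧ ◇□a) → ◇(c ∧ □a)) ∧ ¬◇¬a, u
2. ¬((□c ∧ ◇□a) → ◇(c ∧ □a)), u
3. ¬◇¬a, u
4. □c ∧ ◇□a, u
5. ¬◇(c ∧ □a), u
6. □c, u
7. ◇□a, u
8. a, u
9. ¬(c ∧ □a), u
10. c, u
11. ¬□a, u
12. □a, v
13. a, v
14. ¬(c ∧ □a), v
15. c, v
16. ¬□a, v
17. ¬a, w
18. a, w
Accessibility: uRu, uRv, uRw, vRu, vRv, wRu, wRw
Branch closes: a and ¬a both at w.
All branches of the tableau close; one closing branch shown above.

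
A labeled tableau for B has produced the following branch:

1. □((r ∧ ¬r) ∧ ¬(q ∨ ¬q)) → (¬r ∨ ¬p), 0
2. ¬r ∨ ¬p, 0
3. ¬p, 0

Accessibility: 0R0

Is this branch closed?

There is no literal clash: for every atom and world, at most one sign appears.

Open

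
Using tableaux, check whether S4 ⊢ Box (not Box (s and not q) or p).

Tableau for the negation not Box (not Box (s and not q) or p):
1. not Box (not Box (s and not q) or p), u
2. not (not Box (s and not q) or p), v
3. Box (s and not q), v
4. not p, v
5. s and not q, v
6. s, v
7. not q, v
Accessibility: uRu, uRv, vRv
The negation has an open branch (countermodel exists).

Not valid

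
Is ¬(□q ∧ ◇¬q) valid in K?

Tableau for the negation □q ∧ ◇¬q:
1. □q ∧ ◇¬q, 0
2. □q, 0
3. ◇¬q, 0
4. ¬q, 1
5. q, 1
Accessibility: 0R1
Branch closes: q and ¬q both at 1.
All branches of the negation close; one closing branch shown above.

Valid in K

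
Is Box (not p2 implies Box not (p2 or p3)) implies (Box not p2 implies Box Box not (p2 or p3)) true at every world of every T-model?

Valid

Tableau for the negation not (Box (not p2 implies Box not (p2 or p3)) implies (Box not p2 implies Box Box not (p2 or p3))):
1. not (Box (not p2 implies Box not (p2 or p3)) implies (Box not p2 implies Box Box not (p2 or p3))), u
2. Box (not p2 implies Box not (p2 or p3)), u
3. not (Box not p2 implies Box Box not (p2 or p3)), u
4. Box not p2, u
5. not Box Box not (p2 or p3), u
6. not p2 implies Box not (p2 or p3), u
7. not p2, u
8. Box not (p2 or p3), u
9. not (p2 or p3), u
10. not p3, u
11. not Box not (p2 or p3), v
12. not p2 implies Box not (p2 or p3), v
13. not p2, v
14. not (p2 or p3), v
15. not p3, v
16. Box not (p2 or p3), v
17. p2 or p3, w
18. not (p2 or p3), w
19. not p2, w
20. not p3, w
21. p3, w
Accessibility: uRu, uRv, vRv, vRw, wRw
Branch closes: p3 and not p3 both at w.
All branches of the negation close; one closing branch shown above.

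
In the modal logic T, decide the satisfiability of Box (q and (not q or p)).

Satisfiable (open branch found)

1. Box (q and (not q or p)), u
2. q and (not q or p), u
3. q, u
4. not q or p, u
5. p, u
Accessibility: uRu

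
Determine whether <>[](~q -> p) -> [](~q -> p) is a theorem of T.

Invalid (countermodel exists)

Tableau for the negation ~(<>[](~q -> p) -> [](~q -> p)):
1. ~(<>[](~q -> p) -> [](~q -> p)), 0
2. <>[](~q -> p), 0   [~->-rule on 1]
3. ~[](~q -> p), 0   [~->-rule on 1]
4. [](~q -> p), 1   [<>-rule on 2: fresh world 1, 0R1]
5. ~q -> p, 1   [[]-rule on 4 via 1R1]
6. p, 1   [->-rule on 5 (branches; this branch)]
7. ~(~q -> p), 2   [~[]-rule on 3: fresh world 2, 0R2]
8. ~q, 2   [~->-rule on 7]
9. ~p, 2   [~->-rule on 7]
Accessibility: 0R0, 0R1, 0R2, 1R1, 2R2
The negation has an open branch (countermodel exists).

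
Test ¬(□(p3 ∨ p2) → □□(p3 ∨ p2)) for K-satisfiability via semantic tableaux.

Yes, satisfiable

1. ¬(□(p3 ∨ p2) → □□(p3 ∨ p2)), 0
2. □(p3 ∨ p2), 0
3. ¬□□(p3 ∨ p2), 0
4. ¬□(p3 ∨ p2), 1
5. p3 ∨ p2, 1
6. p2, 1
7. ¬(p3 ∨ p2), 2
8. ¬p3, 2
9. ¬p2, 2
Accessibility: 0R1, 1R2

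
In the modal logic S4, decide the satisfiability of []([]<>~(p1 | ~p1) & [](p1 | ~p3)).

1. []([]<>~(p1 | ~p1) & [](p1 | ~p3)), u
2. []<>~(p1 | ~p1) & [](p1 | ~p3), u   [[]-rule on 1 via uRu]
3. []<>~(p1 | ~p1), u   [&-rule on 2]
4. [](p1 | ~p3), u   [&-rule on 2]
5. <>~(p1 | ~p1), u   [[]-rule on 3 via uRu]
6. p1 | ~p3, u   [[]-rule on 4 via uRu]
7. ~p3, u   [|-rule on 6 (branches; this branch)]
8. ~(p1 | ~p1), v   [<>-rule on 5: fresh world v, uRv]
9. ~p1, v   [~|-rule on 8]
10. p1, v   [~|-rule on 8]
Accessibility: uRu, uRv, vRv
Branch closes: p1 and ~p1 both at v.
Every branch closes; the branch above is one of them.

No, unsatisfiable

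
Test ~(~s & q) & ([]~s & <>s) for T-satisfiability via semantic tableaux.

1. ~(~s & q) & ([]~s & <>s), 0
2. ~(~s & q), 0   [&-rule on 1]
3. []~s & <>s, 0   [&-rule on 1]
4. []~s, 0   [&-rule on 3]
5. <>s, 0   [&-rule on 3]
6. ~s, 0   [[]-rule on 4 via 0R0]
7. ~q, 0   [~&-rule on 2 (branches; this branch)]
8. s, 1   [<>-rule on 5: fresh world 1, 0R1]
9. ~s, 1   [[]-rule on 4 via 0R1]
Accessibility: 0R0, 0R1, 1R1
Branch closes: s and ~s both at 1.
Every branch closes; the branch above is one of them.

No, unsatisfiable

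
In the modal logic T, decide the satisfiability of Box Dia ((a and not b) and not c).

1. Box Dia ((a and not b) and not c), 0
2. Dia ((a and not b) and not c), 0
3. (a and not b) and not c, 1
4. a and not b, 1
5. not c, 1
6. a, 1
7. not b, 1
8. Dia ((a and not b) and not c), 1
9. (a and not b) and not c, 2
10. a and not b, 2
11. not c, 2
12. a, 2
13. not b, 2
Accessibility: 0R0, 0R1, 1R1, 1R2, 2R2

Satisfiable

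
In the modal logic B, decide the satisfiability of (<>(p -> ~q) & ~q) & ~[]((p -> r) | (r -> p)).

Unsatisfiable

1. (<>(p -> ~q) & ~q) & ~[]((p -> r) | (r -> p)), 0
2. <>(p -> ~q) & ~q, 0
3. ~[]((p -> r) | (r -> p)), 0
4. <>(p -> ~q), 0
5. ~q, 0
6. ~((p -> r) | (r -> p)), 1
7. ~(p -> r), 1
8. ~(r -> p), 1
9. p, 1
10. ~r, 1
11. r, 1
12. ~p, 1
Accessibility: 0R0, 0R1, 1R0, 1R1
Branch closes: r and ~r both at 1.
(One branch shown.) All branches close.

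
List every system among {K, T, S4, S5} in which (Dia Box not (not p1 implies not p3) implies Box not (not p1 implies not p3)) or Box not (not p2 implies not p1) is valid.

S5

S5-tableau for the negation not ((Dia Box not (not p1 implies not p3) implies Box not (not p1 implies not p3)) or Box not (not p2 implies not p1)):
1. not ((Dia Box not (not p1 implies not p3) implies Box not (not p1 implies not p3)) or Box not (not p2 implies not p1)), w0
2. not (Dia Box not (not p1 implies not p3) implies Box not (not p1 implies not p3)), w0
3. not Box not (not p2 implies not p1), w0
4. Dia Box not (not p1 implies not p3), w0
5. not Box not (not p1 implies not p3), w0
6. not p2 implies not p1, w1
7. not p1, w1
8. Box not (not p1 implies not p3), w2
9. not (not p1 implies not p3), w0
10. not p1, w0
11. p3, w0
12. not (not p1 implies not p3), w1
13. p3, w1
14. not (not p1 implies not p3), w2
15. not p1, w2
16. p3, w2
17. not p1 implies not p3, w3
18. not (not p1 implies not p3), w3
19. not p1, w3
20. p3, w3
21. not p3, w3
Accessibility: w0Rw0, w0Rw1, w0Rw2, w0Rw3, w1Rw0, w1Rw1, w1Rw2, w1Rw3, w2Rw0, w2Rw1, w2Rw2, w2Rw3, w3Rw0, w3Rw1, w3Rw2, w3Rw3
Branch closes: p3 and not p3 both at w3.
Every branch closes (one shown): valid in S5.
S4-tableau for the negation not ((Dia Box not (not p1 implies not p3) implies Box not (not p1 implies not p3)) or Box not (not p2 implies not p1)):
1. not ((Dia Box not (not p1 implies not p3) implies Box not (not p1 implies not p3)) or Box not (not p2 implies not p1)), w0
2. not (Dia Box not (not p1 implies not p3) implies Box not (not p1 implies not p3)), w0
3. not Box not (not p2 implies not p1), w0
4. Dia Box not (not p1 implies not p3), w0
5. not Box not (not p1 implies not p3), w0
6. not p2 implies not p1, w1
7. not p1, w1
8. Box not (not p1 implies not p3), w2
9. not (not p1 implies not p3), w2
10. not p1, w2
11. p3, w2
12. not p1 implies not p3, w3
13. not p3, w3
Accessibility: w0Rw0, w0Rw1, w0Rw2, w0Rw3, w1Rw1, w2Rw2, w3Rw3
Complete open branch: countermodel on an S4-frame, so not valid in S4, nor in K, T (the same frame is also a K-frame and a T-frame).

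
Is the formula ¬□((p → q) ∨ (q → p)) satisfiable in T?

No, unsatisfiable

1. ¬□((p → q) ∨ (q → p)), w0
2. ¬((p → q) ∨ (q → p)), w1   [¬□-rule on 1: fresh world w1, w0Rw1]
3. ¬(p → q), w1   [¬∨-rule on 2]
4. ¬(q → p), w1   [¬∨-rule on 2]
5. p, w1   [¬→-rule on 3]
6. ¬q, w1   [¬→-rule on 3]
7. q, w1   [¬→-rule on 4]
8. ¬p, w1   [¬→-rule on 4]
Accessibility: w0Rw0, w0Rw1, w1Rw1
Branch closes: q and ¬q both at w1.
Every branch closes; the branch above is one of them.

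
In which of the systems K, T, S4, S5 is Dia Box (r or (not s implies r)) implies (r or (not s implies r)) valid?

S4-tableau for the negation not (Dia Box (r or (not s implies r)) implies (r or (not s implies r))):
1. not (Dia Box (r or (not s implies r)) implies (r or (not s implies r))), u
2. Dia Box (r or (not s implies r)), u
3. not (r or (not s implies r)), u
4. not r, u
5. not (not s implies r), u
6. not s, u
7. Box (r or (not s implies r)), v
8. r or (not s implies r), v
9. not s implies r, v
10. r, v
Accessibility: uRu, uRv, vRv
Complete open branch: countermodel on an S4-frame, so not valid in S4, nor in K, T (the same frame is also a K-frame and a T-frame).
S5-tableau for the negation not (Dia Box (r or (not s implies r)) implies (r or (not s implies r))):
1. not (Dia Box (r or (not s implies r)) implies (r or (not s implies r))), u
2. Dia Box (r or (not s implies r)), u
3. not (r or (not s implies r)), u
4. not r, u
5. not (not s implies r), u
6. not s, u
7. Box (r or (not s implies r)), v
8. r or (not s implies r), u
9. r or (not s implies r), v
10. not s implies r, u
11. not s implies r, v
12. r, u
Accessibility: uRu, uRv, vRu, vRv
Branch closes: r and not r both at u.
Every branch closes (one shown): valid in S5.

S5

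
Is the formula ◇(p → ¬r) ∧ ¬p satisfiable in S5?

1. ◇(p → ¬r) ∧ ¬p, 0
2. ◇(p → ¬r), 0
3. ¬p, 0
4. p → ¬r, 1
5. ¬r, 1
Accessibility: 0R0, 0R1, 1R0, 1R1

Yes, satisfiable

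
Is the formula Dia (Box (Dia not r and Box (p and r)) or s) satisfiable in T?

Satisfiable

1. Dia (Box (Dia not r and Box (p and r)) or s), w0
2. Box (Dia not r and Box (p and r)) or s, w1
3. s, w1
Accessibility: w0Rw0, w0Rw1, w1Rw1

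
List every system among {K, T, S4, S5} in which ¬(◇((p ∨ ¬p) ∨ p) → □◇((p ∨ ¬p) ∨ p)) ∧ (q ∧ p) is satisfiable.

K

K-tableau for the formula:
1. ¬(◇((p ∨ ¬p) ∨ p) → □◇((p ∨ ¬p) ∨ p)) ∧ (q ∧ p), u
2. ¬(◇((p ∨ ¬p) ∨ p) → □◇((p ∨ ¬p) ∨ p)), u
3. q ∧ p, u
4. ◇((p ∨ ¬p) ∨ p), u
5. ¬□◇((p ∨ ¬p) ∨ p), u
6. q, u
7. p, u
8. (p ∨ ¬p) ∨ p, v
9. p, v
10. ¬◇((p ∨ ¬p) ∨ p), w
Accessibility: uRv, uRw
Complete open branch: satisfiable in K.
T-tableau for the formula:
1. ¬(◇((p ∨ ¬p) ∨ p) → □◇((p ∨ ¬p) ∨ p)) ∧ (q ∧ p), u
2. ¬(◇((p ∨ ¬p) ∨ p) → □◇((p ∨ ¬p) ∨ p)), u
3. q ∧ p, u
4. ◇((p ∨ ¬p) ∨ p), u
5. ¬□◇((p ∨ ¬p) ∨ p), u
6. q, u
7. p, u
8. (p ∨ ¬p) ∨ p, v
9. p ∨ ¬p, v
10. ¬p, v
11. ¬◇((p ∨ ¬p) ∨ p), w
12. ¬((p ∨ ¬p) ∨ p), w
13. ¬(p ∨ ¬p), w
14. ¬p, w
15. p, w
Accessibility: uRu, uRv, uRw, vRv, wRw
Branch closes: p and ¬p both at w.
Every branch closes (one shown): unsatisfiable in T, hence also in S4, S5 (every S4/S5-frame is a T-frame).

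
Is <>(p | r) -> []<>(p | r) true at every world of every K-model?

Tableau for the negation ~(<>(p | r) -> []<>(p | r)):
1. ~(<>(p | r) -> []<>(p | r)), w0
2. <>(p | r), w0
3. ~[]<>(p | r), w0
4. p | r, w1
5. r, w1
6. ~<>(p | r), w2
Accessibility: w0Rw1, w0Rw2
The negation has an open branch (countermodel exists).

Not valid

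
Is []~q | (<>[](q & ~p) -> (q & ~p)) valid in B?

Valid in B

Tableau for the negation ~([]~q | (<>[](q & ~p) -> (q & ~p))):
1. ~([]~q | (<>[](q & ~p) -> (q & ~p))), u
2. ~[]~q, u   [~|-rule on 1]
3. ~(<>[](q & ~p) -> (q & ~p)), u   [~|-rule on 1]
4. <>[](q & ~p), u   [~->-rule on 3]
5. ~(q & ~p), u   [~->-rule on 3]
6. p, u   [~&-rule on 5 (branches; this branch)]
7. q, v   [~[]-rule on 2: fresh world v, uRv]
8. [](q & ~p), w   [<>-rule on 4: fresh world w, uRw]
9. q & ~p, u   [[]-rule on 8 via wRu]
10. q, u   [&-rule on 9]
11. ~p, u   [&-rule on 9]
Accessibility: uRu, uRv, uRw, vRu, vRv, wRu, wRw
Branch closes: p and ~p both at u.
Every branch of the negation's tableau closes; the branch above is one of them.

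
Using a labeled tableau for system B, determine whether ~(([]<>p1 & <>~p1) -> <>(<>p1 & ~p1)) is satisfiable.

1. ~(([]<>p1 & <>~p1) -> <>(<>p1 & ~p1)), w0
2. []<>p1 & <>~p1, w0
3. ~<>(<>p1 & ~p1), w0
4. []<>p1, w0
5. <>~p1, w0
6. ~(<>p1 & ~p1), w0
7. <>p1, w0
8. ~<>p1, w0
9. ~p1, w0
10. ~p1, w1
11. ~(<>p1 & ~p1), w1
12. <>p1, w1
13. ~<>p1, w1
14. p1, w2
15. ~(<>p1 & ~p1), w2
16. <>p1, w2
17. ~p1, w2
Accessibility: w0Rw0, w0Rw1, w0Rw2, w1Rw0, w1Rw1, w2Rw0, w2Rw2
Branch closes: p1 and ~p1 both at w2.
(One branch shown.) All branches close.

Unsatisfiable (every branch closes)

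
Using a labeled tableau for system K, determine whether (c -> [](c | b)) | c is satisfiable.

1. (c -> [](c | b)) | c, w0
2. c, w0   [|-rule on 1 (branches; this branch)]

Satisfiable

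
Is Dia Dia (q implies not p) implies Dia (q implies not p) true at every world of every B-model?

Invalid (countermodel exists)

Tableau for the negation not (Dia Dia (q implies not p) implies Dia (q implies not p)):
1. not (Dia Dia (q implies not p) implies Dia (q implies not p)), w0
2. Dia Dia (q implies not p), w0
3. not Dia (q implies not p), w0
4. not (q implies not p), w0
5. q, w0
6. p, w0
7. Dia (q implies not p), w1
8. not (q implies not p), w1
9. q, w1
10. p, w1
11. q implies not p, w2
12. not p, w2
Accessibility: w0Rw0, w0Rw1, w1Rw0, w1Rw1, w1Rw2, w2Rw1, w2Rw2
The negation has an open branch (countermodel exists).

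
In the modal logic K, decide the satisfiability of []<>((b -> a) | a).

1. []<>((b -> a) | a), w0

Yes, satisfiable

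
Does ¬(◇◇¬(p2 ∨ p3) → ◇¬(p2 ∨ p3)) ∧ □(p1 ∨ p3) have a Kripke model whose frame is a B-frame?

1. ¬(◇◇¬(p2 ∨ p3) → ◇¬(p2 ∨ p3)) ∧ □(p1 ∨ p3), u
2. ¬(◇◇¬(p2 ∨ p3) → ◇¬(p2 ∨ p3)), u
3. □(p1 ∨ p3), u
4. ◇◇¬(p2 ∨ p3), u
5. ¬◇¬(p2 ∨ p3), u
6. p1 ∨ p3, u
7. p2 ∨ p3, u
8. p3, u
9. ◇¬(p2 ∨ p3), v
10. p1 ∨ p3, v
11. p2 ∨ p3, v
12. p3, v
13. ¬(p2 ∨ p3), w
14. ¬p2, w
15. ¬p3, w
Accessibility: uRu, uRv, vRu, vRv, vRw, wRv, wRw

Satisfiable (open branch found)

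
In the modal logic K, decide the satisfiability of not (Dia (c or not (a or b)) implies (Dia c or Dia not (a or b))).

No, unsatisfiable

1. not (Dia (c or not (a or b)) implies (Dia c or Dia not (a or b))), 0
2. Dia (c or not (a or b)), 0
3. not (Dia c or Dia not (a or b)), 0
4. not Dia c, 0
5. not Dia not (a or b), 0
6. c or not (a or b), 1
7. not c, 1
8. a or b, 1
9. not (a or b), 1
10. not a, 1
11. not b, 1
12. b, 1
Accessibility: 0R1
Branch closes: b and not b both at 1.
(One branch shown.) All branches close.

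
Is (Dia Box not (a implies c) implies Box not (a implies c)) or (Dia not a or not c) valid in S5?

Valid in S5

Tableau for the negation not ((Dia Box not (a implies c) implies Box not (a implies c)) or (Dia not a or not c)):
1. not ((Dia Box not (a implies c) implies Box not (a implies c)) or (Dia not a or not c)), w0
2. not (Dia Box not (a implies c) implies Box not (a implies c)), w0
3. not (Dia not a or not c), w0
4. Dia Box not (a implies c), w0
5. not Box not (a implies c), w0
6. not Dia not a, w0
7. c, w0
8. a, w0
9. Box not (a implies c), w1
10. a, w1
11. not (a implies c), w0
12. not c, w0
Accessibility: w0Rw0, w0Rw1, w1Rw0, w1Rw1
Branch closes: c and not c both at w0.
All branches of the negation close; one closing branch shown above.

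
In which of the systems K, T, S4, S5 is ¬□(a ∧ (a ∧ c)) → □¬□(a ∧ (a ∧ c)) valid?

S5

S4-tableau for the negation ¬(¬□(a ∧ (a ∧ c)) → □¬□(a ∧ (a ∧ c))):
1. ¬(¬□(a ∧ (a ∧ c)) → □¬□(a ∧ (a ∧ c))), 0
2. ¬□(a ∧ (a ∧ c)), 0
3. ¬□¬□(a ∧ (a ∧ c)), 0
4. ¬(a ∧ (a ∧ c)), 1
5. ¬(a ∧ c), 1
6. ¬c, 1
7. □(a ∧ (a ∧ c)), 2
8. a ∧ (a ∧ c), 2
9. a, 2
10. a ∧ c, 2
11. c, 2
Accessibility: 0R0, 0R1, 0R2, 1R1, 2R2
Complete open branch: countermodel on an S4-frame, so not valid in S4, nor in K, T (the same frame is also a K-frame and a T-frame).
S5-tableau for the negation ¬(¬□(a ∧ (a ∧ c)) → □¬□(a ∧ (a ∧ c))):
1. ¬(¬□(a ∧ (a ∧ c)) → □¬□(a ∧ (a ∧ c))), 0
2. ¬□(a ∧ (a ∧ c)), 0
3. ¬□¬□(a ∧ (a ∧ c)), 0
4. ¬(a ∧ (a ∧ c)), 1
5. ¬(a ∧ c), 1
6. ¬c, 1
7. □(a ∧ (a ∧ c)), 2
8. a ∧ (a ∧ c), 0
9. a, 0
10. a ∧ c, 0
11. c, 0
12. a ∧ (a ∧ c), 1
13. a, 1
14. a ∧ c, 1
15. c, 1
Accessibility: 0R0, 0R1, 0R2, 1R0, 1R1, 1R2, 2R0, 2R1, 2R2
Branch closes: c and ¬c both at 1.
Every branch closes (one shown): valid in S5.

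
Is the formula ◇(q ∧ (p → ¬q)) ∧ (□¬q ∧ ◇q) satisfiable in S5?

Unsatisfiable (every branch closes)

1. ◇(q ∧ (p → ¬q)) ∧ (□¬q ∧ ◇q), u
2. ◇(q ∧ (p → ¬q)), u   [∧-rule on 1]
3. □¬q ∧ ◇q, u   [∧-rule on 1]
4. □¬q, u   [∧-rule on 3]
5. ◇q, u   [∧-rule on 3]
6. ¬q, u   [□-rule on 4 via uRu]
7. q ∧ (p → ¬q), v   [◇-rule on 2: fresh world v, uRv]
8. q, v   [∧-rule on 7]
9. p → ¬q, v   [∧-rule on 7]
10. ¬q, v   [□-rule on 4 via uRv]
Accessibility: uRu, uRv, vRu, vRv
Branch closes: q and ¬q both at v.
(One branch shown.) All branches close.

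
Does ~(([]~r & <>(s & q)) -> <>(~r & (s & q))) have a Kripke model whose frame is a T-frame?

1. ~(([]~r & <>(s & q)) -> <>(~r & (s & q))), u
2. []~r & <>(s & q), u
3. ~<>(~r & (s & q)), u
4. []~r, u
5. <>(s & q), u
6. ~(~r & (s & q)), u
7. ~r, u
8. ~(s & q), u
9. ~q, u
10. s & q, v
11. s, v
12. q, v
13. ~(~r & (s & q)), v
14. ~r, v
15. ~(s & q), v
16. ~q, v
Accessibility: uRu, uRv, vRv
Branch closes: q and ~q both at v.
Every branch closes; the branch above is one of them.

Unsatisfiable (every branch closes)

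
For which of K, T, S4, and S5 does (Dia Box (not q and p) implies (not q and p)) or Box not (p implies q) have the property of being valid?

S5-tableau for the negation not ((Dia Box (not q and p) implies (not q and p)) or Box not (p implies q)):
1. not ((Dia Box (not q and p) implies (not q and p)) or Box not (p implies q)), w0
2. not (Dia Box (not q and p) implies (not q and p)), w0
3. not Box not (p implies q), w0
4. Dia Box (not q and p), w0
5. not (not q and p), w0
6. not p, w0
7. p implies q, w1
8. q, w1
9. Box (not q and p), w2
10. not q and p, w0
11. not q, w0
12. p, w0
Accessibility: w0Rw0, w0Rw1, w0Rw2, w1Rw0, w1Rw1, w1Rw2, w2Rw0, w2Rw1, w2Rw2
Branch closes: p and not p both at w0.
Every branch closes (one shown): valid in S5.
S4-tableau for the negation not ((Dia Box (not q and p) implies (not q and p)) or Box not (p implies q)):
1. not ((Dia Box (not q and p) implies (not q and p)) or Box not (p implies q)), w0
2. not (Dia Box (not q and p) implies (not q and p)), w0
3. not Box not (p implies q), w0
4. Dia Box (not q and p), w0
5. not (not q and p), w0
6. not p, w0
7. p implies q, w1
8. q, w1
9. Box (not q and p), w2
10. not q and p, w2
11. not q, w2
12. p, w2
Accessibility: w0Rw0, w0Rw1, w0Rw2, w1Rw1, w2Rw2
Complete open branch: countermodel on an S4-frame, so not valid in S4, nor in K, T (the same frame is also a K-frame and a T-frame).

S5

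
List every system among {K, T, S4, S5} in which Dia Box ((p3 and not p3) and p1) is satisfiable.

K

K-tableau for the formula:
1. Dia Box ((p3 and not p3) and p1), w0
2. Box ((p3 and not p3) and p1), w1   [Dia-rule on 1: fresh world w1, w0Rw1]
Accessibility: w0Rw1
Complete open branch: satisfiable in K.
T-tableau for the formula:
1. Dia Box ((p3 and not p3) and p1), w0
2. Box ((p3 and not p3) and p1), w1   [Dia-rule on 1: fresh world w1, w0Rw1]
3. (p3 and not p3) and p1, w1   [Box-rule on 2 via w1Rw1]
4. p3 and not p3, w1   [and-rule on 3]
5. p1, w1   [and-rule on 3]
6. p3, w1   [and-rule on 4]
7. not p3, w1   [and-rule on 4]
Accessibility: w0Rw0, w0Rw1, w1Rw1
Branch closes: p3 and not p3 both at w1.
Every branch closes (one shown): unsatisfiable in T, hence also in S4, S5 (every S4/S5-frame is a T-frame).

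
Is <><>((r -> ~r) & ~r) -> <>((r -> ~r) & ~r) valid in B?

Tableau for the negation ~(<><>((r -> ~r) & ~r) -> <>((r -> ~r) & ~r)):
1. ~(<><>((r -> ~r) & ~r) -> <>((r -> ~r) & ~r)), 0
2. <><>((r -> ~r) & ~r), 0
3. ~<>((r -> ~r) & ~r), 0
4. ~((r -> ~r) & ~r), 0
5. r, 0
6. <>((r -> ~r) & ~r), 1
7. ~((r -> ~r) & ~r), 1
8. r, 1
9. (r -> ~r) & ~r, 2
10. r -> ~r, 2
11. ~r, 2
Accessibility: 0R0, 0R1, 1R0, 1R1, 1R2, 2R1, 2R2
The negation has an open branch (countermodel exists).

Not valid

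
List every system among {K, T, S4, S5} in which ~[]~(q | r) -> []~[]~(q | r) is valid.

S5

S5-tableau for the negation ~(~[]~(q | r) -> []~[]~(q | r)):
1. ~(~[]~(q | r) -> []~[]~(q | r)), u
2. ~[]~(q | r), u
3. ~[]~[]~(q | r), u
4. q | r, v
5. r, v
6. []~(q | r), w
7. ~(q | r), u
8. ~q, u
9. ~r, u
10. ~(q | r), v
11. ~q, v
12. ~r, v
Accessibility: uRu, uRv, uRw, vRu, vRv, vRw, wRu, wRv, wRw
Branch closes: r and ~r both at v.
Every branch closes (one shown): valid in S5.
S4-tableau for the negation ~(~[]~(q | r) -> []~[]~(q | r)):
1. ~(~[]~(q | r) -> []~[]~(q | r)), u
2. ~[]~(q | r), u
3. ~[]~[]~(q | r), u
4. q | r, v
5. r, v
6. []~(q | r), w
7. ~(q | r), w
8. ~q, w
9. ~r, w
Accessibility: uRu, uRv, uRw, vRv, wRw
Complete open branch: countermodel on an S4-frame, so not valid in S4, nor in K, T (the same frame is also a K-frame and a T-frame).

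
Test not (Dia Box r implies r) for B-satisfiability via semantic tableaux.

1. not (Dia Box r implies r), w0
2. Dia Box r, w0   [neg-implies-rule on 1]
3. not r, w0   [neg-implies-rule on 1]
4. Box r, w1   [Dia-rule on 2: fresh world w1, w0Rw1]
5. r, w0   [Box-rule on 4 via w1Rw0]
Accessibility: w0Rw0, w0Rw1, w1Rw0, w1Rw1
Branch closes: r and not r both at w0.
Every branch closes; the branch above is one of them.

Unsatisfiable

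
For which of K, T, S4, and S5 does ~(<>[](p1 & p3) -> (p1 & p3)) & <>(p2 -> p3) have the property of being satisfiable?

S5-tableau for the formula:
1. ~(<>[](p1 & p3) -> (p1 & p3)) & <>(p2 -> p3), 0
2. ~(<>[](p1 & p3) -> (p1 & p3)), 0
3. <>(p2 -> p3), 0
4. <>[](p1 & p3), 0
5. ~(p1 & p3), 0
6. ~p3, 0
7. p2 -> p3, 1
8. p3, 1
9. [](p1 & p3), 2
10. p1 & p3, 0
11. p1, 0
12. p3, 0
Accessibility: 0R0, 0R1, 0R2, 1R0, 1R1, 1R2, 2R0, 2R1, 2R2
Branch closes: p3 and ~p3 both at 0.
Every branch closes (one shown): unsatisfiable in S5.
S4-tableau for the formula:
1. ~(<>[](p1 & p3) -> (p1 & p3)) & <>(p2 -> p3), 0
2. ~(<>[](p1 & p3) -> (p1 & p3)), 0
3. <>(p2 -> p3), 0
4. <>[](p1 & p3), 0
5. ~(p1 & p3), 0
6. ~p3, 0
7. p2 -> p3, 1
8. p3, 1
9. [](p1 & p3), 2
10. p1 & p3, 2
11. p1, 2
12. p3, 2
Accessibility: 0R0, 0R1, 0R2, 1R1, 2R2
Complete open branch: satisfiable in S4, hence also in K, T (this S4-model is also a K-model and a T-model).

K, T, S4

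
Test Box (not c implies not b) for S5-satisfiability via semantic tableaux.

1. Box (not c implies not b), w0
2. not c implies not b, w0   [Box-rule on 1 via w0Rw0]
3. not b, w0   [implies-rule on 2 (branches; this branch)]
Accessibility: w0Rw0

Satisfiable (open branch found)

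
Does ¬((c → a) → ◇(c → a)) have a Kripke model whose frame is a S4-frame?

1. ¬((c → a) → ◇(c → a)), w0
2. c → a, w0
3. ¬◇(c → a), w0
4. ¬(c → a), w0
5. c, w0
6. ¬a, w0
7. a, w0
Accessibility: w0Rw0
Branch closes: a and ¬a both at w0.
(One branch shown.) All branches close.

Unsatisfiable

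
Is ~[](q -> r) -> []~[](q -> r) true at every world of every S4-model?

No, not valid

Tableau for the negation ~(~[](q -> r) -> []~[](q -> r)):
1. ~(~[](q -> r) -> []~[](q -> r)), w0
2. ~[](q -> r), w0
3. ~[]~[](q -> r), w0
4. ~(q -> r), w1
5. q, w1
6. ~r, w1
7. [](q -> r), w2
8. q -> r, w2
9. r, w2
Accessibility: w0Rw0, w0Rw1, w0Rw2, w1Rw1, w2Rw2
The negation has an open branch (countermodel exists).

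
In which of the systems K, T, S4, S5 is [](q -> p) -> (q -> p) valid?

T, S4, S5

T-tableau for the negation ~([](q -> p) -> (q -> p)):
1. ~([](q -> p) -> (q -> p)), u
2. [](q -> p), u   [~->-rule on 1]
3. ~(q -> p), u   [~->-rule on 1]
4. q, u   [~->-rule on 3]
5. ~p, u   [~->-rule on 3]
6. q -> p, u   [[]-rule on 2 via uRu]
7. p, u   [->-rule on 6 (branches; this branch)]
Accessibility: uRu
Branch closes: p and ~p both at u.
Every branch closes (one shown): valid in T, hence also in S4, S5 (every theorem of T is a theorem of S4 and S5).
K-tableau for the negation ~([](q -> p) -> (q -> p)):
1. ~([](q -> p) -> (q -> p)), u
2. [](q -> p), u   [~->-rule on 1]
3. ~(q -> p), u   [~->-rule on 1]
4. q, u   [~->-rule on 3]
5. ~p, u   [~->-rule on 3]
Complete open branch: countermodel on a K-frame, so not valid in K.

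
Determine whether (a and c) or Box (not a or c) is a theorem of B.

Not valid

Tableau for the negation not ((a and c) or Box (not a or c)):
1. not ((a and c) or Box (not a or c)), w0
2. not (a and c), w0   [neg-or-rule on 1]
3. not Box (not a or c), w0   [neg-or-rule on 1]
4. not c, w0   [neg-and-rule on 2 (branches; this branch)]
5. not (not a or c), w1   [neg-Box-rule on 3: fresh world w1, w0Rw1]
6. a, w1   [neg-or-rule on 5]
7. not c, w1   [neg-or-rule on 5]
Accessibility: w0Rw0, w0Rw1, w1Rw0, w1Rw1
The negation has an open branch (countermodel exists).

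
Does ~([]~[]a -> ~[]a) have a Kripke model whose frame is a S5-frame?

1. ~([]~[]a -> ~[]a), u
2. []~[]a, u
3. []a, u
4. ~[]a, u
5. a, u
6. ~a, v
7. ~[]a, v
8. a, v
Accessibility: uRu, uRv, vRu, vRv
Branch closes: a and ~a both at v.
All branches of the tableau close; one closing branch shown above.

Unsatisfiable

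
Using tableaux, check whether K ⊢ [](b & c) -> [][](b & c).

Tableau for the negation ~([](b & c) -> [][](b & c)):
1. ~([](b & c) -> [][](b & c)), u
2. [](b & c), u
3. ~[][](b & c), u
4. ~[](b & c), v
5. b & c, v
6. b, v
7. c, v
8. ~(b & c), w
9. ~c, w
Accessibility: uRv, vRw
The negation has an open branch (countermodel exists).

No, not valid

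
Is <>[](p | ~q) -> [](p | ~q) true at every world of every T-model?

Tableau for the negation ~(<>[](p | ~q) -> [](p | ~q)):
1. ~(<>[](p | ~q) -> [](p | ~q)), u
2. <>[](p | ~q), u
3. ~[](p | ~q), u
4. [](p | ~q), v
5. p | ~q, v
6. ~q, v
7. ~(p | ~q), w
8. ~p, w
9. q, w
Accessibility: uRu, uRv, uRw, vRv, wRw
The negation has an open branch (countermodel exists).

No, not valid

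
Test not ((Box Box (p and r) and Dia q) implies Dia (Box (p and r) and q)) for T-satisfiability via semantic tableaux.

1. not ((Box Box (p and r) and Dia q) implies Dia (Box (p and r) and q)), w0
2. Box Box (p and r) and Dia q, w0   [neg-implies-rule on 1]
3. not Dia (Box (p and r) and q), w0   [neg-implies-rule on 1]
4. Box Box (p and r), w0   [and-rule on 2]
5. Dia q, w0   [and-rule on 2]
6. not (Box (p and r) and q), w0   [neg-Dia-rule on 3 via w0Rw0]
7. Box (p and r), w0   [Box-rule on 4 via w0Rw0]
8. p and r, w0   [Box-rule on 7 via w0Rw0]
9. p, w0   [and-rule on 8]
10. r, w0   [and-rule on 8]
11. not Box (p and r), w0   [neg-and-rule on 6 (branches; this branch)]
12. q, w1   [Dia-rule on 5: fresh world w1, w0Rw1]
13. not (Box (p and r) and q), w1   [neg-Dia-rule on 3 via w0Rw1]
14. Box (p and r), w1   [Box-rule on 4 via w0Rw1]
15. p and r, w1   [Box-rule on 7 via w0Rw1]
16. p, w1   [and-rule on 15]
17. r, w1   [and-rule on 15]
18. not Box (p and r), w1   [neg-and-rule on 13 (branches; this branch)]
19. not (p and r), w2   [neg-Box-rule on 11: fresh world w2, w0Rw2]
20. not (Box (p and r) and q), w2   [neg-Dia-rule on 3 via w0Rw2]
21. Box (p and r), w2   [Box-rule on 4 via w0Rw2]
22. p and r, w2   [Box-rule on 7 via w0Rw2]
23. p, w2   [and-rule on 22]
24. r, w2   [and-rule on 22]
25. not r, w2   [neg-and-rule on 19 (branches; this branch)]
Accessibility: w0Rw0, w0Rw1, w0Rw2, w1Rw1, w2Rw2
Branch closes: r and not r both at w2.
(One branch shown.) All branches close.

Unsatisfiable (every branch closes)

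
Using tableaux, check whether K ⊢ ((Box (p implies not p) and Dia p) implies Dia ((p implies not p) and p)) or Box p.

Tableau for the negation not (((Box (p implies not p) and Dia p) implies Dia ((p implies not p) and p)) or Box p):
1. not (((Box (p implies not p) and Dia p) implies Dia ((p implies not p) and p)) or Box p), 0
2. not ((Box (p implies not p) and Dia p) implies Dia ((p implies not p) and p)), 0
3. not Box p, 0
4. Box (p implies not p) and Dia p, 0
5. not Dia ((p implies not p) and p), 0
6. Box (p implies not p), 0
7. Dia p, 0
8. not p, 1
9. not ((p implies not p) and p), 1
10. p implies not p, 1
11. p, 2
12. not ((p implies not p) and p), 2
13. p implies not p, 2
14. not (p implies not p), 2
15. not p, 2
Accessibility: 0R1, 0R2
Branch closes: p and not p both at 2.
All branches of the negation close; one closing branch shown above.

Yes, valid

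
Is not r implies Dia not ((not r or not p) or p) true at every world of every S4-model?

Invalid (countermodel exists)

Tableau for the negation not (not r implies Dia not ((not r or not p) or p)):
1. not (not r implies Dia not ((not r or not p) or p)), 0
2. not r, 0
3. not Dia not ((not r or not p) or p), 0
4. (not r or not p) or p, 0
5. p, 0
Accessibility: 0R0
The negation has an open branch (countermodel exists).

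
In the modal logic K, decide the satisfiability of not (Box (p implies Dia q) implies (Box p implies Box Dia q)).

1. not (Box (p implies Dia q) implies (Box p implies Box Dia q)), u
2. Box (p implies Dia q), u   [neg-implies-rule on 1]
3. not (Box p implies Box Dia q), u   [neg-implies-rule on 1]
4. Box p, u   [neg-implies-rule on 3]
5. not Box Dia q, u   [neg-implies-rule on 3]
6. not Dia q, v   [neg-Box-rule on 5: fresh world v, uRv]
7. p implies Dia q, v   [Box-rule on 2 via uRv]
8. p, v   [Box-rule on 4 via uRv]
9. Dia q, v   [implies-rule on 7 (branches; this branch)]
10. q, w   [Dia-rule on 9: fresh world w, vRw]
11. not q, w   [neg-Dia-rule on 6 via vRw]
Accessibility: uRv, vRw
Branch closes: q and not q both at w.
Every branch closes; the branch above is one of them.

Unsatisfiable (every branch closes)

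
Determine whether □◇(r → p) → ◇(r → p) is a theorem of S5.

Valid

Tableau for the negation ¬(□◇(r → p) → ◇(r → p)):
1. ¬(□◇(r → p) → ◇(r → p)), u
2. □◇(r → p), u   [¬→-rule on 1]
3. ¬◇(r → p), u   [¬→-rule on 1]
4. ◇(r → p), u   [□-rule on 2 via uRu]
5. ¬(r → p), u   [¬◇-rule on 3 via uRu]
6. r, u   [¬→-rule on 5]
7. ¬p, u   [¬→-rule on 5]
8. r → p, v   [◇-rule on 4: fresh world v, uRv]
9. ◇(r → p), v   [□-rule on 2 via uRv]
10. ¬(r → p), v   [¬◇-rule on 3 via uRv]
11. r, v   [¬→-rule on 10]
12. ¬p, v   [¬→-rule on 10]
13. p, v   [→-rule on 8 (branches; this branch)]
Accessibility: uRu, uRv, vRu, vRv
Branch closes: p and ¬p both at v.
All branches of the negation close; one closing branch shown above.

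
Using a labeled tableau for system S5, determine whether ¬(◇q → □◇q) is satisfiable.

Unsatisfiable

1. ¬(◇q → □◇q), u
2. ◇q, u
3. ¬□◇q, u
4. q, v
5. ¬◇q, w
6. ¬q, u
7. ¬q, v
Accessibility: uRu, uRv, uRw, vRu, vRv, vRw, wRu, wRv, wRw
Branch closes: q and ¬q both at v.
Every branch closes; the branch above is one of them.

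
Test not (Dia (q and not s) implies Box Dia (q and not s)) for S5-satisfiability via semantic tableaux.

1. not (Dia (q and not s) implies Box Dia (q and not s)), u
2. Dia (q and not s), u   [neg-implies-rule on 1]
3. not Box Dia (q and not s), u   [neg-implies-rule on 1]
4. q and not s, v   [Dia-rule on 2: fresh world v, uRv]
5. q, v   [and-rule on 4]
6. not s, v   [and-rule on 4]
7. not Dia (q and not s), w   [neg-Box-rule on 3: fresh world w, uRw]
8. not (q and not s), u   [neg-Dia-rule on 7 via wRu]
9. not (q and not s), v   [neg-Dia-rule on 7 via wRv]
10. not (q and not s), w   [neg-Dia-rule on 7 via wRw]
11. s, u   [neg-and-rule on 8 (branches; this branch)]
12. s, v   [neg-and-rule on 9 (branches; this branch)]
Accessibility: uRu, uRv, uRw, vRu, vRv, vRw, wRu, wRv, wRw
Branch closes: s and not s both at v.
All branches of the tableau close; one closing branch shown above.

Unsatisfiable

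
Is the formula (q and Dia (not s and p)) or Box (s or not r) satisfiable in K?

Satisfiable

1. (q and Dia (not s and p)) or Box (s or not r), w0
2. Box (s or not r), w0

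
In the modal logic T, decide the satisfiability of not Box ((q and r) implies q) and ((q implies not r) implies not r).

1. not Box ((q and r) implies q) and ((q implies not r) implies not r), 0
2. not Box ((q and r) implies q), 0
3. (q implies not r) implies not r, 0
4. not (q implies not r), 0
5. q, 0
6. r, 0
7. not ((q and r) implies q), 1
8. q and r, 1
9. not q, 1
10. q, 1
11. r, 1
Accessibility: 0R0, 0R1, 1R1
Branch closes: q and not q both at 1.
Every branch closes; the branch above is one of them.

Unsatisfiable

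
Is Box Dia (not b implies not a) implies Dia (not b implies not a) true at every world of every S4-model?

Valid in S4

Tableau for the negation not (Box Dia (not b implies not a) implies Dia (not b implies not a)):
1. not (Box Dia (not b implies not a) implies Dia (not b implies not a)), u
2. Box Dia (not b implies not a), u
3. not Dia (not b implies not a), u
4. Dia (not b implies not a), u
5. not (not b implies not a), u
6. not b, u
7. a, u
8. not b implies not a, v
9. Dia (not b implies not a), v
10. not (not b implies not a), v
11. not b, v
12. a, v
13. not a, v
Accessibility: uRu, uRv, vRv
Branch closes: a and not a both at v.
All branches of the negation close; one closing branch shown above.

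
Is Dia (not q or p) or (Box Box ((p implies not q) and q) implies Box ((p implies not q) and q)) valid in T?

Tableau for the negation not (Dia (not q or p) or (Box Box ((p implies not q) and q) implies Box ((p implies not q) and q))):
1. not (Dia (not q or p) or (Box Box ((p implies not q) and q) implies Box ((p implies not q) and q))), w0
2. not Dia (not q or p), w0   [neg-or-rule on 1]
3. not (Box Box ((p implies not q) and q) implies Box ((p implies not q) and q)), w0   [neg-or-rule on 1]
4. Box Box ((p implies not q) and q), w0   [neg-implies-rule on 3]
5. not Box ((p implies not q) and q), w0   [neg-implies-rule on 3]
6. not (not q or p), w0   [neg-Dia-rule on 2 via w0Rw0]
7. q, w0   [neg-or-rule on 6]
8. not p, w0   [neg-or-rule on 6]
9. Box ((p implies not q) and q), w0   [Box-rule on 4 via w0Rw0]
10. (p implies not q) and q, w0   [Box-rule on 9 via w0Rw0]
11. p implies not q, w0   [and-rule on 10]
12. not ((p implies not q) and q), w1   [neg-Box-rule on 5: fresh world w1, w0Rw1]
13. not (not q or p), w1   [neg-Dia-rule on 2 via w0Rw1]
14. q, w1   [neg-or-rule on 13]
15. not p, w1   [neg-or-rule on 13]
16. Box ((p implies not q) and q), w1   [Box-rule on 4 via w0Rw1]
17. (p implies not q) and q, w1   [Box-rule on 9 via w0Rw1]
18. p implies not q, w1   [and-rule on 17]
19. not (p implies not q), w1   [neg-and-rule on 12 (branches; this branch)]
20. p, w1   [neg-implies-rule on 19]
Accessibility: w0Rw0, w0Rw1, w1Rw1
Branch closes: p and not p both at w1.
All branches of the negation close; one closing branch shown above.

Valid in T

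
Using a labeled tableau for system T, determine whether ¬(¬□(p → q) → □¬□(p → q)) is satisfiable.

1. ¬(¬□(p → q) → □¬□(p → q)), 0
2. ¬□(p → q), 0   [¬→-rule on 1]
3. ¬□¬□(p → q), 0   [¬→-rule on 1]
4. ¬(p → q), 1   [¬□-rule on 2: fresh world 1, 0R1]
5. p, 1   [¬→-rule on 4]
6. ¬q, 1   [¬→-rule on 4]
7. □(p → q), 2   [¬□-rule on 3: fresh world 2, 0R2]
8. p → q, 2   [□-rule on 7 via 2R2]
9. q, 2   [→-rule on 8 (branches; this branch)]
Accessibility: 0R0, 0R1, 0R2, 1R1, 2R2

Satisfiable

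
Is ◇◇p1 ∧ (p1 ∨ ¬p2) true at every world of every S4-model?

Invalid (countermodel exists)

Tableau for the negation ¬(◇◇p1 ∧ (p1 ∨ ¬p2)):
1. ¬(◇◇p1 ∧ (p1 ∨ ¬p2)), 0
2. ¬(p1 ∨ ¬p2), 0
3. ¬p1, 0
4. p2, 0
Accessibility: 0R0
The negation has an open branch (countermodel exists).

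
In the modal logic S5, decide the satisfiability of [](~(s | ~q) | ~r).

Satisfiable (open branch found)

1. [](~(s | ~q) | ~r), w0
2. ~(s | ~q) | ~r, w0
3. ~r, w0
Accessibility: w0Rw0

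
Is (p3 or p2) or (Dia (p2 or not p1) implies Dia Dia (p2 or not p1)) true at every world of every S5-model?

Tableau for the negation not ((p3 or p2) or (Dia (p2 or not p1) implies Dia Dia (p2 or not p1))):
1. not ((p3 or p2) or (Dia (p2 or not p1) implies Dia Dia (p2 or not p1))), w0
2. not (p3 or p2), w0
3. not (Dia (p2 or not p1) implies Dia Dia (p2 or not p1)), w0
4. not p3, w0
5. not p2, w0
6. Dia (p2 or not p1), w0
7. not Dia Dia (p2 or not p1), w0
8. not Dia (p2 or not p1), w0
9. not (p2 or not p1), w0
10. p1, w0
11. p2 or not p1, w1
12. not Dia (p2 or not p1), w1
13. not (p2 or not p1), w1
14. not p2, w1
15. p1, w1
16. not p1, w1
Accessibility: w0Rw0, w0Rw1, w1Rw0, w1Rw1
Branch closes: p1 and not p1 both at w1.
All branches of the negation close; one closing branch shown above.

Valid in S5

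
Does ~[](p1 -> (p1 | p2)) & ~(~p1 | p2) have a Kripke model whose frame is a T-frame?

1. ~[](p1 -> (p1 | p2)) & ~(~p1 | p2), u
2. ~[](p1 -> (p1 | p2)), u
3. ~(~p1 | p2), u
4. p1, u
5. ~p2, u
6. ~(p1 -> (p1 | p2)), v
7. p1, v
8. ~(p1 | p2), v
9. ~p1, v
10. ~p2, v
Accessibility: uRu, uRv, vRv
Branch closes: p1 and ~p1 both at v.
Every branch closes; the branch above is one of them.

No, unsatisfiable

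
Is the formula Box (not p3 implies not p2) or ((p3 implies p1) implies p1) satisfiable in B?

1. Box (not p3 implies not p2) or ((p3 implies p1) implies p1), u
2. (p3 implies p1) implies p1, u
3. p1, u
Accessibility: uRu

Yes, satisfiable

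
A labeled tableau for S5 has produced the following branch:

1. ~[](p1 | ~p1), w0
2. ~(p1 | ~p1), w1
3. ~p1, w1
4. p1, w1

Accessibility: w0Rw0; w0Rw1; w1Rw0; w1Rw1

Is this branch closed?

Both p1 and ~p1 appear at w1.

Yes, closed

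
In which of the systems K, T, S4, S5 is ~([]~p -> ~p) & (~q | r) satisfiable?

K

K-tableau for the formula:
1. ~([]~p -> ~p) & (~q | r), u
2. ~([]~p -> ~p), u
3. ~q | r, u
4. []~p, u
5. p, u
6. r, u
Complete open branch: satisfiable in K.
T-tableau for the formula:
1. ~([]~p -> ~p) & (~q | r), u
2. ~([]~p -> ~p), u
3. ~q | r, u
4. []~p, u
5. p, u
6. ~p, u
Accessibility: uRu
Branch closes: p and ~p both at u.
Every branch closes (one shown): unsatisfiable in T, hence also in S4, S5 (every S4/S5-frame is a T-frame).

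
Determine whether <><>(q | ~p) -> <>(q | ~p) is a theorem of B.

No, not valid

Tableau for the negation ~(<><>(q | ~p) -> <>(q | ~p)):
1. ~(<><>(q | ~p) -> <>(q | ~p)), u
2. <><>(q | ~p), u
3. ~<>(q | ~p), u
4. ~(q | ~p), u
5. ~q, u
6. p, u
7. <>(q | ~p), v
8. ~(q | ~p), v
9. ~q, v
10. p, v
11. q | ~p, w
12. ~p, w
Accessibility: uRu, uRv, vRu, vRv, vRw, wRv, wRw
The negation has an open branch (countermodel exists).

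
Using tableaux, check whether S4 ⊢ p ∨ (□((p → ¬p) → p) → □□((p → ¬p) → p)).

Valid in S4

Tableau for the negation ¬(p ∨ (□((p → ¬p) → p) → □□((p → ¬p) → p))):
1. ¬(p ∨ (□((p → ¬p) → p) → □□((p → ¬p) → p))), w0
2. ¬p, w0   [¬∨-rule on 1]
3. ¬(□((p → ¬p) → p) → □□((p → ¬p) → p)), w0   [¬∨-rule on 1]
4. □((p → ¬p) → p), w0   [¬→-rule on 3]
5. ¬□□((p → ¬p) → p), w0   [¬→-rule on 3]
6. (p → ¬p) → p, w0   [□-rule on 4 via w0Rw0]
7. ¬(p → ¬p), w0   [→-rule on 6 (branches; this branch)]
8. p, w0   [¬→-rule on 7]
Accessibility: w0Rw0
Branch closes: p and ¬p both at w0.
Every branch of the negation's tableau closes; the branch above is one of them.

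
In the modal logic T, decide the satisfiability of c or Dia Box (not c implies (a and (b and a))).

Satisfiable (open branch found)

1. c or Dia Box (not c implies (a and (b and a))), 0
2. Dia Box (not c implies (a and (b and a))), 0
3. Box (not c implies (a and (b and a))), 1
4. not c implies (a and (b and a)), 1
5. a and (b and a), 1
6. a, 1
7. b and a, 1
8. b, 1
Accessibility: 0R0, 0R1, 1R1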